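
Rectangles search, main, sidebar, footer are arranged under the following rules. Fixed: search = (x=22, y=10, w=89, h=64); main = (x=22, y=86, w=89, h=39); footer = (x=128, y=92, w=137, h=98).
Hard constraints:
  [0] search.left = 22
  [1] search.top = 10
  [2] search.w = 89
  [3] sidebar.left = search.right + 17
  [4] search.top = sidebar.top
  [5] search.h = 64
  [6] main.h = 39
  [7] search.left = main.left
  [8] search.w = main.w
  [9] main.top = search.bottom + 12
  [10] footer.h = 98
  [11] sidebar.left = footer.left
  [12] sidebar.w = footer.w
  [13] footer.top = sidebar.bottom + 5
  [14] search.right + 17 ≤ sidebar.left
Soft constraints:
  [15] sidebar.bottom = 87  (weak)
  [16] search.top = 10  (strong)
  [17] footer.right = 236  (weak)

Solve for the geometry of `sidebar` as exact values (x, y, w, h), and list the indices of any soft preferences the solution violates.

1. sidebar.x = 128  [sidebar.left = search.right + 17]
2. sidebar.y = 10  [search.top = sidebar.top]
3. sidebar.w = 137  [sidebar.w = footer.w]
4. sidebar.h = 77  [footer.top = sidebar.bottom + 5]

sidebar = (x=128, y=10, w=137, h=77)
violated soft preferences: 17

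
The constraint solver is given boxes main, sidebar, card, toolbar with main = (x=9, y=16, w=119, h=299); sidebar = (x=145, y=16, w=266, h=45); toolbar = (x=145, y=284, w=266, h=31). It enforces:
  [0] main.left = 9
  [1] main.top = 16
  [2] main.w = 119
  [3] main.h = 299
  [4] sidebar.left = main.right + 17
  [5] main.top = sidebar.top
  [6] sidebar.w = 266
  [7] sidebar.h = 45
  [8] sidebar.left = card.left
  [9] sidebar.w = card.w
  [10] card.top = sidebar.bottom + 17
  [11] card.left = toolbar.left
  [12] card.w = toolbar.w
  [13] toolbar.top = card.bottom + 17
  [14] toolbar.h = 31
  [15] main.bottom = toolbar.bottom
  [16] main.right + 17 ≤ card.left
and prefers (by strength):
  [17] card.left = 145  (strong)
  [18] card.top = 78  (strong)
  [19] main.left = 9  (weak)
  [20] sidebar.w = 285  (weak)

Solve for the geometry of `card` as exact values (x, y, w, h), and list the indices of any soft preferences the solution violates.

1. card.x = 145  [sidebar.left = card.left]
2. card.w = 266  [sidebar.w = card.w]
3. card.y = 78  [card.top = sidebar.bottom + 17]
4. card.h = 189  [toolbar.top = card.bottom + 17]

card = (x=145, y=78, w=266, h=189)
violated soft preferences: 20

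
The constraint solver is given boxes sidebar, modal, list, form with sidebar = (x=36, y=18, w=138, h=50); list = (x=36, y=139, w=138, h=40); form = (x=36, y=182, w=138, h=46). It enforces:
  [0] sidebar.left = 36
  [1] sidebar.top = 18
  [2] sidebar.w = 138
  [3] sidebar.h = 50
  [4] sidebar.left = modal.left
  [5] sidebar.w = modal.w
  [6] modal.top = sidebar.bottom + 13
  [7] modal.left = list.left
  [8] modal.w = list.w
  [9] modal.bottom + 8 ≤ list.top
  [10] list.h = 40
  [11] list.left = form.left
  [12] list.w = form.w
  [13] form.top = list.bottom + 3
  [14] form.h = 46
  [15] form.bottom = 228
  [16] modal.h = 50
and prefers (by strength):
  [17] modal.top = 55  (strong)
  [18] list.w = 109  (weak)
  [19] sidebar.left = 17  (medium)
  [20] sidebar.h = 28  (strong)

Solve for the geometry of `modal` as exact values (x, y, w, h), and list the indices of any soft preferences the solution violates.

1. modal.x = 36  [sidebar.left = modal.left]
2. modal.w = 138  [sidebar.w = modal.w]
3. modal.y = 81  [modal.top = sidebar.bottom + 13]
4. modal.h = 50  [modal.h = 50]

modal = (x=36, y=81, w=138, h=50)
violated soft preferences: 17, 18, 19, 20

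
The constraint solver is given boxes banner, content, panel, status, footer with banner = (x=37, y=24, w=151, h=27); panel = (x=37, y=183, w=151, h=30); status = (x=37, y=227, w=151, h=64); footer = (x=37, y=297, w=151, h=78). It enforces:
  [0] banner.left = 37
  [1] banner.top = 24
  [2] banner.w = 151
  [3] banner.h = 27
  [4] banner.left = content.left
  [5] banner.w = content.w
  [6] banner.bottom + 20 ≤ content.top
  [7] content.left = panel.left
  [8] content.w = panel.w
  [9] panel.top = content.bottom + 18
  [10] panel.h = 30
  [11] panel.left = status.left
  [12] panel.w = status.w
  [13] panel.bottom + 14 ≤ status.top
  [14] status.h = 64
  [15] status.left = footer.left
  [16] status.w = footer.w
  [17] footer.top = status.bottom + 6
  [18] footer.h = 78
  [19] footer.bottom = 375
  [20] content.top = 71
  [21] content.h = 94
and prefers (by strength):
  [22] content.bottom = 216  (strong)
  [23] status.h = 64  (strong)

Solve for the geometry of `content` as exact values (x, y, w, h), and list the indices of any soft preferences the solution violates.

1. content.x = 37  [banner.left = content.left]
2. content.w = 151  [banner.w = content.w]
3. content.y = 71  [content.top = 71]
4. content.h = 94  [content.h = 94]

content = (x=37, y=71, w=151, h=94)
violated soft preferences: 22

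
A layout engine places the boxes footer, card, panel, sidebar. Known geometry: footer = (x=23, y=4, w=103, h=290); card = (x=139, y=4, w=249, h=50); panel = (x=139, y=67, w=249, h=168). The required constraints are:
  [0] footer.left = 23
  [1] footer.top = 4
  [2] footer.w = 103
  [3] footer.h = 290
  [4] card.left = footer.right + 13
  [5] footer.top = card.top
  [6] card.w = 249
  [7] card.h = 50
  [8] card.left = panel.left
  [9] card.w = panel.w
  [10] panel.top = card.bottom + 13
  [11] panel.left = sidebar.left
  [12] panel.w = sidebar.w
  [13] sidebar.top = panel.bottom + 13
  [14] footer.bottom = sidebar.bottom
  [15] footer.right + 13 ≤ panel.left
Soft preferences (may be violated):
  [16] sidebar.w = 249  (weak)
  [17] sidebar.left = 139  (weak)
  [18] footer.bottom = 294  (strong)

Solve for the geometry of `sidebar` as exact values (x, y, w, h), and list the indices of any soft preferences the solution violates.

sidebar = (x=139, y=248, w=249, h=46)
violated soft preferences: none

1. sidebar.x = 139  [panel.left = sidebar.left]
2. sidebar.w = 249  [panel.w = sidebar.w]
3. sidebar.y = 248  [sidebar.top = panel.bottom + 13]
4. sidebar.h = 46  [footer.bottom = sidebar.bottom]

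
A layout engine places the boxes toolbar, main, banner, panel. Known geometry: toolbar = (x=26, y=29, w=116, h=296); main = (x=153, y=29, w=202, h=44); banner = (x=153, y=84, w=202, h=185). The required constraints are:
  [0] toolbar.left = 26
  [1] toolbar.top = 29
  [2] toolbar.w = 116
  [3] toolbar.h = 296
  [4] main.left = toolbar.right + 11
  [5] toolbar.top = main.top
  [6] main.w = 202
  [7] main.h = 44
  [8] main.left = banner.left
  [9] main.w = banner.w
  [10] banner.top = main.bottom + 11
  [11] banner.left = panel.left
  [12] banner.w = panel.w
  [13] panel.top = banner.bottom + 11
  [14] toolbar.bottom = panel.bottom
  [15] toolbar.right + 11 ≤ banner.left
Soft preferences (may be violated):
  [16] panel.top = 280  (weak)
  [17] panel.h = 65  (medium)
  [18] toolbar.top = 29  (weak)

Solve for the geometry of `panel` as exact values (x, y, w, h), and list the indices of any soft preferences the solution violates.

panel = (x=153, y=280, w=202, h=45)
violated soft preferences: 17

1. panel.x = 153  [banner.left = panel.left]
2. panel.w = 202  [banner.w = panel.w]
3. panel.y = 280  [panel.top = banner.bottom + 11]
4. panel.h = 45  [toolbar.bottom = panel.bottom]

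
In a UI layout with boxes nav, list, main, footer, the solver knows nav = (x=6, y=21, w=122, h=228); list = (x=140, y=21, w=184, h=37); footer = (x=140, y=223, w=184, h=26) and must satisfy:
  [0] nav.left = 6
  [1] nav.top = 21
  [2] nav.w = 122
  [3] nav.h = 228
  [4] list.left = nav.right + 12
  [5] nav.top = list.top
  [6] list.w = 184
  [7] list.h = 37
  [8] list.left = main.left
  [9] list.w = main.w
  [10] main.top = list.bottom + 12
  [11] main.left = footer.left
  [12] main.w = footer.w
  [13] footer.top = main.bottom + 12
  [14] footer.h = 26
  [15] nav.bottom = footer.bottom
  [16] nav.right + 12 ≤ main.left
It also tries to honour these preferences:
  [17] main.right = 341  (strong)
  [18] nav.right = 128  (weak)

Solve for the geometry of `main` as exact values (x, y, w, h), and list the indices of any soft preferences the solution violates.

1. main.x = 140  [list.left = main.left]
2. main.w = 184  [list.w = main.w]
3. main.y = 70  [main.top = list.bottom + 12]
4. main.h = 141  [footer.top = main.bottom + 12]

main = (x=140, y=70, w=184, h=141)
violated soft preferences: 17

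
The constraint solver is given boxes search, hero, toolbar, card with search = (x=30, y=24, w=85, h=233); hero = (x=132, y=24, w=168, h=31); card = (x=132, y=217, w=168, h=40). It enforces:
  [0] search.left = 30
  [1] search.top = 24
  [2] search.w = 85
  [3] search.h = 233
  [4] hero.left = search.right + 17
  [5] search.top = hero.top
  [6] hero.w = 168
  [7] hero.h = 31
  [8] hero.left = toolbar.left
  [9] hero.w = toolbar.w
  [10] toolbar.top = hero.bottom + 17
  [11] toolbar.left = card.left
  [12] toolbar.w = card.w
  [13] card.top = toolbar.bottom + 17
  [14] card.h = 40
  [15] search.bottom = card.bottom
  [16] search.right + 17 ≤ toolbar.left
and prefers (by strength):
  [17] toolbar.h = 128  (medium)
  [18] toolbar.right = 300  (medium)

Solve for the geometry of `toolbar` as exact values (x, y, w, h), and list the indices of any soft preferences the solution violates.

1. toolbar.x = 132  [hero.left = toolbar.left]
2. toolbar.w = 168  [hero.w = toolbar.w]
3. toolbar.y = 72  [toolbar.top = hero.bottom + 17]
4. toolbar.h = 128  [card.top = toolbar.bottom + 17]

toolbar = (x=132, y=72, w=168, h=128)
violated soft preferences: none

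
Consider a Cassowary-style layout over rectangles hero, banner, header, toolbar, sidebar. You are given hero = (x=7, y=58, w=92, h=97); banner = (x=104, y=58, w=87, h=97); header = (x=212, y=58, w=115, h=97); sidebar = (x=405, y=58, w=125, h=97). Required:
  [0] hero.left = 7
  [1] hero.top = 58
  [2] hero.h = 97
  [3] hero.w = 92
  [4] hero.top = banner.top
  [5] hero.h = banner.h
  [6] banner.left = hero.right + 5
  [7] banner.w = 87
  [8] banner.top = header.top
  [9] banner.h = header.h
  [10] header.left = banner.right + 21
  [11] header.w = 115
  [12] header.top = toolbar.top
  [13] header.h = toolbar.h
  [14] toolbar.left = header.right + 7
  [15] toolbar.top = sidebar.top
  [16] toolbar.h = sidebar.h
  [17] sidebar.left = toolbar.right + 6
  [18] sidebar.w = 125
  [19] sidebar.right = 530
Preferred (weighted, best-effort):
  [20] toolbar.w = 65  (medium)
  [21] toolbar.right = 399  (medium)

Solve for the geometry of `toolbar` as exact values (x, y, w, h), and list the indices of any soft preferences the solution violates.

toolbar = (x=334, y=58, w=65, h=97)
violated soft preferences: none

1. toolbar.y = 58  [header.top = toolbar.top]
2. toolbar.h = 97  [header.h = toolbar.h]
3. toolbar.x = 334  [toolbar.left = header.right + 7]
4. toolbar.w = 65  [sidebar.left = toolbar.right + 6]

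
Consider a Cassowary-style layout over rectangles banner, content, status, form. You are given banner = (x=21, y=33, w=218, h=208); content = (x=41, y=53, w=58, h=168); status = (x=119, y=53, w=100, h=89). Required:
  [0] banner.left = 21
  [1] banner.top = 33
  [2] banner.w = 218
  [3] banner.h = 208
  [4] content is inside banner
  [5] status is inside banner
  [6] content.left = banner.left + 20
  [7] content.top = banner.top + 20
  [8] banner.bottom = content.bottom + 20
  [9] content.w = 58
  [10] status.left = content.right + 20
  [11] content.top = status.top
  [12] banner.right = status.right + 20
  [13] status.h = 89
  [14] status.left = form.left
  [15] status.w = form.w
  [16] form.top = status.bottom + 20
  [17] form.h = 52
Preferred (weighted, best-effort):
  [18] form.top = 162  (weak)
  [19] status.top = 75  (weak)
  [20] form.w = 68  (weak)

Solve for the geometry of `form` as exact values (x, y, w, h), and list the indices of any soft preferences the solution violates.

form = (x=119, y=162, w=100, h=52)
violated soft preferences: 19, 20

1. form.x = 119  [status.left = form.left]
2. form.w = 100  [status.w = form.w]
3. form.y = 162  [form.top = status.bottom + 20]
4. form.h = 52  [form.h = 52]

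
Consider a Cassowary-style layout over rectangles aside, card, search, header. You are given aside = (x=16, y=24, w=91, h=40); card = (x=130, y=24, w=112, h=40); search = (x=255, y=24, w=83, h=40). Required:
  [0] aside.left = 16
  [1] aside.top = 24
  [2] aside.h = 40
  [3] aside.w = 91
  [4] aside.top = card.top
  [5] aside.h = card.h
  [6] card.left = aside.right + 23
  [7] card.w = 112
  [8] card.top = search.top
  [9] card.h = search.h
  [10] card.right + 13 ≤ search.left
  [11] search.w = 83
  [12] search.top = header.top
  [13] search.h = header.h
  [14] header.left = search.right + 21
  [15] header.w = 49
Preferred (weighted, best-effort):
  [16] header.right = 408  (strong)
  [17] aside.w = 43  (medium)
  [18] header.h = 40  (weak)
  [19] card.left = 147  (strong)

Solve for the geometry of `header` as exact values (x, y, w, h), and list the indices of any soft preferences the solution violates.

header = (x=359, y=24, w=49, h=40)
violated soft preferences: 17, 19

1. header.y = 24  [search.top = header.top]
2. header.h = 40  [search.h = header.h]
3. header.x = 359  [header.left = search.right + 21]
4. header.w = 49  [header.w = 49]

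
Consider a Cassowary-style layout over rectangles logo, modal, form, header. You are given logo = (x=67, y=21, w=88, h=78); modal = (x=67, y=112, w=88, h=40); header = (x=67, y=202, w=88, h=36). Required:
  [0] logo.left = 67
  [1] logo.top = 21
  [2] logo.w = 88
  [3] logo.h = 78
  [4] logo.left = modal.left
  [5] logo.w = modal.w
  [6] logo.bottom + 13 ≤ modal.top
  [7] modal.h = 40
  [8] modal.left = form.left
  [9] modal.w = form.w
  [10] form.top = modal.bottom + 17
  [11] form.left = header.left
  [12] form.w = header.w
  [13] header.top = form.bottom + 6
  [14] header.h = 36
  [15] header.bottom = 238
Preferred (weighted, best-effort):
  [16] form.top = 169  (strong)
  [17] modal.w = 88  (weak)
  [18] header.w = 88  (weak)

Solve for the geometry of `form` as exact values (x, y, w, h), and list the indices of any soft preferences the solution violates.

1. form.x = 67  [modal.left = form.left]
2. form.w = 88  [modal.w = form.w]
3. form.y = 169  [form.top = modal.bottom + 17]
4. form.h = 27  [header.top = form.bottom + 6]

form = (x=67, y=169, w=88, h=27)
violated soft preferences: none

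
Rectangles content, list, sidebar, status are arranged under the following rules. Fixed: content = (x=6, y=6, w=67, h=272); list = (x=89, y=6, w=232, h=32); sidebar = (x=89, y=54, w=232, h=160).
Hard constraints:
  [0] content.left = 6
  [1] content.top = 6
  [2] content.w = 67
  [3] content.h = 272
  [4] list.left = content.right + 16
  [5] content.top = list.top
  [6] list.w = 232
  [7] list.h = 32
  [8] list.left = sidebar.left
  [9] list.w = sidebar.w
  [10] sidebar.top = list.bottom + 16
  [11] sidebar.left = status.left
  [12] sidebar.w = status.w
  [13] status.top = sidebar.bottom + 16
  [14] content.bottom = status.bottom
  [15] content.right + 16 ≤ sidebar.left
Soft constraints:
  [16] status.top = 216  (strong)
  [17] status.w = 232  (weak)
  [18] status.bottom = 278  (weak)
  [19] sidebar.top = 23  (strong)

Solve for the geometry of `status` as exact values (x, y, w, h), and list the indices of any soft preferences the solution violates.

status = (x=89, y=230, w=232, h=48)
violated soft preferences: 16, 19

1. status.x = 89  [sidebar.left = status.left]
2. status.w = 232  [sidebar.w = status.w]
3. status.y = 230  [status.top = sidebar.bottom + 16]
4. status.h = 48  [content.bottom = status.bottom]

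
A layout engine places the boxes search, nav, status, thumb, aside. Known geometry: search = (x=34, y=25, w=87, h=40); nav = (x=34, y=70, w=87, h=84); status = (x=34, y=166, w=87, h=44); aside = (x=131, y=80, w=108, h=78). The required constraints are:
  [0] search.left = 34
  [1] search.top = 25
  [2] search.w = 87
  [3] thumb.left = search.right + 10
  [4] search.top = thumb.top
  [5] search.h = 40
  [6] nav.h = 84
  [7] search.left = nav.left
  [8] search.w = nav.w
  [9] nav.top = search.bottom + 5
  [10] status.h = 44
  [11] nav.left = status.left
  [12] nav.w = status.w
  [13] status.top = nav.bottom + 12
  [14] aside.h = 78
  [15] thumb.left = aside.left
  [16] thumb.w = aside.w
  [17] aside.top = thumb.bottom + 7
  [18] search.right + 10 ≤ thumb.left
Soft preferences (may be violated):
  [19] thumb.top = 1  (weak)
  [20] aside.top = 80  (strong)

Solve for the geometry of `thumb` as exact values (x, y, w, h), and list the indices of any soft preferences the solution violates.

thumb = (x=131, y=25, w=108, h=48)
violated soft preferences: 19

1. thumb.x = 131  [thumb.left = search.right + 10]
2. thumb.y = 25  [search.top = thumb.top]
3. thumb.w = 108  [thumb.w = aside.w]
4. thumb.h = 48  [aside.top = thumb.bottom + 7]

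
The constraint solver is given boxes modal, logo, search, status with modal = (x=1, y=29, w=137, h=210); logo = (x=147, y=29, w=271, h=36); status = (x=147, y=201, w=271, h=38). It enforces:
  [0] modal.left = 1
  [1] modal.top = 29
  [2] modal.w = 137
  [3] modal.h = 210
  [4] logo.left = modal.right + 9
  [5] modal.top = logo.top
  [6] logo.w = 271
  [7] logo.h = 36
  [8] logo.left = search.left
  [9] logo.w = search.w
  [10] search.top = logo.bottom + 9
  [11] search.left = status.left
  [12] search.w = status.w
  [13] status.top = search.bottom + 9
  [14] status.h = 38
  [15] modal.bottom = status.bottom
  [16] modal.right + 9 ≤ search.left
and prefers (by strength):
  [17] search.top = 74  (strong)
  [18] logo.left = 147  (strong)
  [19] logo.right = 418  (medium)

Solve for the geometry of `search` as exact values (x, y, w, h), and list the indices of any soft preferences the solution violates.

search = (x=147, y=74, w=271, h=118)
violated soft preferences: none

1. search.x = 147  [logo.left = search.left]
2. search.w = 271  [logo.w = search.w]
3. search.y = 74  [search.top = logo.bottom + 9]
4. search.h = 118  [status.top = search.bottom + 9]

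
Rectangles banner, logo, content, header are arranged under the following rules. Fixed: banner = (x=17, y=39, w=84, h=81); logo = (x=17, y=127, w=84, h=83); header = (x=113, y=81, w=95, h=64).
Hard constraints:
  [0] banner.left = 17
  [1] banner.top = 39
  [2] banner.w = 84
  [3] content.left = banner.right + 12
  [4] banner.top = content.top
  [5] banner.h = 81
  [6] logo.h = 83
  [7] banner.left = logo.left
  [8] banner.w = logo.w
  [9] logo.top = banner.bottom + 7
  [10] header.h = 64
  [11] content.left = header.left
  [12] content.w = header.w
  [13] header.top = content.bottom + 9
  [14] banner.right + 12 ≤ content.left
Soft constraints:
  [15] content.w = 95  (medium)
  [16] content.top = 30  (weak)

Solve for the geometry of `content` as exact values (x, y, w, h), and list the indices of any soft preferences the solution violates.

1. content.x = 113  [content.left = banner.right + 12]
2. content.y = 39  [banner.top = content.top]
3. content.w = 95  [content.w = header.w]
4. content.h = 33  [header.top = content.bottom + 9]

content = (x=113, y=39, w=95, h=33)
violated soft preferences: 16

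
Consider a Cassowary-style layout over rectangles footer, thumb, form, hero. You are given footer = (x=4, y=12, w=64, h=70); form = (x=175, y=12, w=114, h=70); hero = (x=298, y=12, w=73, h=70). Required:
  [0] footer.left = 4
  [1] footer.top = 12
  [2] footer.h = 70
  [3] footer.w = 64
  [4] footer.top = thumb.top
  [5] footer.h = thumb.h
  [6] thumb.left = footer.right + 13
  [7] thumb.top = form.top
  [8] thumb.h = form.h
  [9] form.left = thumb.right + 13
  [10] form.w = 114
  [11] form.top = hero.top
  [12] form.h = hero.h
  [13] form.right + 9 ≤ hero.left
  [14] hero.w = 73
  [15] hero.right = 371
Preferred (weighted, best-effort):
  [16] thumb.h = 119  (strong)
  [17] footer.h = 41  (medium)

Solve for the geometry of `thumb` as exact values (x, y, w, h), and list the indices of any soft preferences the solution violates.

thumb = (x=81, y=12, w=81, h=70)
violated soft preferences: 16, 17

1. thumb.y = 12  [footer.top = thumb.top]
2. thumb.h = 70  [footer.h = thumb.h]
3. thumb.x = 81  [thumb.left = footer.right + 13]
4. thumb.w = 81  [form.left = thumb.right + 13]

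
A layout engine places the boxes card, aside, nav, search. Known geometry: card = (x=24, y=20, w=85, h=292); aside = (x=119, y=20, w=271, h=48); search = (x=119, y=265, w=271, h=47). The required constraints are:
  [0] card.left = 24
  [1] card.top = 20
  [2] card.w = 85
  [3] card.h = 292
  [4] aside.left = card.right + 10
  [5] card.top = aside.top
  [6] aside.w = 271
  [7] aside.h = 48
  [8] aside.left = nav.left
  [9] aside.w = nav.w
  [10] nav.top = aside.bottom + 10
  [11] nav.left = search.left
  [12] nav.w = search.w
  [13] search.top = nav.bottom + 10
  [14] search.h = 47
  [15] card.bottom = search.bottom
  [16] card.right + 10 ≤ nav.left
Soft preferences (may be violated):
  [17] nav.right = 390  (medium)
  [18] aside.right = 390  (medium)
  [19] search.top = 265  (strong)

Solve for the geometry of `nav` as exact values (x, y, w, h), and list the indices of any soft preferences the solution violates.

nav = (x=119, y=78, w=271, h=177)
violated soft preferences: none

1. nav.x = 119  [aside.left = nav.left]
2. nav.w = 271  [aside.w = nav.w]
3. nav.y = 78  [nav.top = aside.bottom + 10]
4. nav.h = 177  [search.top = nav.bottom + 10]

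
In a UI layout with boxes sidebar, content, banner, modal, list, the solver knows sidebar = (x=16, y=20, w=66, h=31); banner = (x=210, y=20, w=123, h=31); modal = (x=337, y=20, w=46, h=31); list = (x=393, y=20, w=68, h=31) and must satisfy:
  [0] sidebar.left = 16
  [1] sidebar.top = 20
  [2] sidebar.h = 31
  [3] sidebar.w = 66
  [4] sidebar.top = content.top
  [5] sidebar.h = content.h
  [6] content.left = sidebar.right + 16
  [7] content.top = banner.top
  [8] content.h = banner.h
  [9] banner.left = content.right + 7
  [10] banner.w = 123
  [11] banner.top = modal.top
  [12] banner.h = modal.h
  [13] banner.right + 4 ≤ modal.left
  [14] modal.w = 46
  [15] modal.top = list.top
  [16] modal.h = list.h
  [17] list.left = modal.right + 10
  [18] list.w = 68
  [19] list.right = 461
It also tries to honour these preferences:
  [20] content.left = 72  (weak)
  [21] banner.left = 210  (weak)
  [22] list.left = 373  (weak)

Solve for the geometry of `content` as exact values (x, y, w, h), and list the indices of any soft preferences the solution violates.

content = (x=98, y=20, w=105, h=31)
violated soft preferences: 20, 22

1. content.y = 20  [sidebar.top = content.top]
2. content.h = 31  [sidebar.h = content.h]
3. content.x = 98  [content.left = sidebar.right + 16]
4. content.w = 105  [banner.left = content.right + 7]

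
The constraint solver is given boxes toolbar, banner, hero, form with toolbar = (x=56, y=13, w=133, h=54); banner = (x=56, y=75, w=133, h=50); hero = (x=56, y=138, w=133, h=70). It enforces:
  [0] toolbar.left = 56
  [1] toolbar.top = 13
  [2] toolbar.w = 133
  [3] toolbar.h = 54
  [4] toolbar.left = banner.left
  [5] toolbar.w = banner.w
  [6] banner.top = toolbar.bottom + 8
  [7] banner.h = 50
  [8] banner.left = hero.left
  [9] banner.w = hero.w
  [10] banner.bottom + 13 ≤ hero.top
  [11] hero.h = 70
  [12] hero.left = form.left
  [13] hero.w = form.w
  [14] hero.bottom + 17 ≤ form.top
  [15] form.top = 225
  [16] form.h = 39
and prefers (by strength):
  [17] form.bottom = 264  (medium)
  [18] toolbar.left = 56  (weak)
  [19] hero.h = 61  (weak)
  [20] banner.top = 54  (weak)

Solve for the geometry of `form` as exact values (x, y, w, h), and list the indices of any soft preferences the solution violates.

form = (x=56, y=225, w=133, h=39)
violated soft preferences: 19, 20

1. form.x = 56  [hero.left = form.left]
2. form.w = 133  [hero.w = form.w]
3. form.y = 225  [form.top = 225]
4. form.h = 39  [form.h = 39]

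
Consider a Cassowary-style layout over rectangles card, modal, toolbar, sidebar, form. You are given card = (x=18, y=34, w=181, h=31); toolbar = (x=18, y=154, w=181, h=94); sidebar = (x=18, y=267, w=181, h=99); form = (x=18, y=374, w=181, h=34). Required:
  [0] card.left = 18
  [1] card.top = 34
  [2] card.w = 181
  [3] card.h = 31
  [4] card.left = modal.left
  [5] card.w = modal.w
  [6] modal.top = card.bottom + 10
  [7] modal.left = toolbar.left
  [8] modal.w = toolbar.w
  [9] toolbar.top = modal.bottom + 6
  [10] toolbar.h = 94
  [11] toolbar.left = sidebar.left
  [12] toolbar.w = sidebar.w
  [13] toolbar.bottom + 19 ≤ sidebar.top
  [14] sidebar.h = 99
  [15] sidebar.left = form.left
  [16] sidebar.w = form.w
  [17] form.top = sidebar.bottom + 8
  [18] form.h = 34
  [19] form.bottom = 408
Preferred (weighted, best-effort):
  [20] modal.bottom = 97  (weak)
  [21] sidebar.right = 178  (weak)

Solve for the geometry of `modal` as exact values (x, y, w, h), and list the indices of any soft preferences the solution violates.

1. modal.x = 18  [card.left = modal.left]
2. modal.w = 181  [card.w = modal.w]
3. modal.y = 75  [modal.top = card.bottom + 10]
4. modal.h = 73  [toolbar.top = modal.bottom + 6]

modal = (x=18, y=75, w=181, h=73)
violated soft preferences: 20, 21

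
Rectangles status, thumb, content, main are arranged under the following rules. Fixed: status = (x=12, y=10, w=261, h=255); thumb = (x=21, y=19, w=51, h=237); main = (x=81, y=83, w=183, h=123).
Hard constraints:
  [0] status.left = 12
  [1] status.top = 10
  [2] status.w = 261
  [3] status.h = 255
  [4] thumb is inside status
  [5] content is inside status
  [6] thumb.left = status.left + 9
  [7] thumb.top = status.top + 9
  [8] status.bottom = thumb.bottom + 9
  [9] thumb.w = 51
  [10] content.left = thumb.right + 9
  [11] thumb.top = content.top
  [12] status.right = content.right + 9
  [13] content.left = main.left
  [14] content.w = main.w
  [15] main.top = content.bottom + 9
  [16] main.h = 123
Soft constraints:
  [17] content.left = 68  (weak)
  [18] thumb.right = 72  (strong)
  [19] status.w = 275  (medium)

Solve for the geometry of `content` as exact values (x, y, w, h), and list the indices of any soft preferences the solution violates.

content = (x=81, y=19, w=183, h=55)
violated soft preferences: 17, 19

1. content.x = 81  [content.left = thumb.right + 9]
2. content.y = 19  [thumb.top = content.top]
3. content.w = 183  [status.right = content.right + 9]
4. content.h = 55  [main.top = content.bottom + 9]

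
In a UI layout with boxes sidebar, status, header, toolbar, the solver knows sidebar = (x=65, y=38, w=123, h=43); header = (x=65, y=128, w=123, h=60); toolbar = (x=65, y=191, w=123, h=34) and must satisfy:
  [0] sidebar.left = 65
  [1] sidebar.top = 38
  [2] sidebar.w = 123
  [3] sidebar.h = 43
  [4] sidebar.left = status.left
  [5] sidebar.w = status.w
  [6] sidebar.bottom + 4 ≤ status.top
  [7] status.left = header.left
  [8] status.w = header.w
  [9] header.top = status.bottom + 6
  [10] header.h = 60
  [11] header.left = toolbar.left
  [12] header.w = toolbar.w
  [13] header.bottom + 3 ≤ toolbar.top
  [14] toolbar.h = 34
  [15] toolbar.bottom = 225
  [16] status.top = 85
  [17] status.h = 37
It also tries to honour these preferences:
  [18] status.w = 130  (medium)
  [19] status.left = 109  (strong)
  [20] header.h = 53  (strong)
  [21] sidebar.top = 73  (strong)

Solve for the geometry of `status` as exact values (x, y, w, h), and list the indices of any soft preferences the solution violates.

1. status.x = 65  [sidebar.left = status.left]
2. status.w = 123  [sidebar.w = status.w]
3. status.y = 85  [status.top = 85]
4. status.h = 37  [status.h = 37]

status = (x=65, y=85, w=123, h=37)
violated soft preferences: 18, 19, 20, 21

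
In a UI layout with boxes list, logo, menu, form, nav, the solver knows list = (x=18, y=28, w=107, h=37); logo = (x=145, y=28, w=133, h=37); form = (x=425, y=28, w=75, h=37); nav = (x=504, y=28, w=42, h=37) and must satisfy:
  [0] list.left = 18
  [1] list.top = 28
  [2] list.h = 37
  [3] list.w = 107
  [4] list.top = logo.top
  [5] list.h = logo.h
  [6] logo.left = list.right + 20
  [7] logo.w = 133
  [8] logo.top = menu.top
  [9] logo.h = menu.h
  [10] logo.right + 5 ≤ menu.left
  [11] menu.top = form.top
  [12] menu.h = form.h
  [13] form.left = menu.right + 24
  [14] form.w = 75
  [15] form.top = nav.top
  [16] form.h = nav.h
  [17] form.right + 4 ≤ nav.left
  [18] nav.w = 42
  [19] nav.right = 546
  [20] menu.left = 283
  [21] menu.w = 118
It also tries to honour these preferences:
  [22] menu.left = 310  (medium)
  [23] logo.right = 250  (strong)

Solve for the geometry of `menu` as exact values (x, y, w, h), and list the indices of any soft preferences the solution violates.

1. menu.y = 28  [logo.top = menu.top]
2. menu.h = 37  [logo.h = menu.h]
3. menu.x = 283  [menu.left = 283]
4. menu.w = 118  [menu.w = 118]

menu = (x=283, y=28, w=118, h=37)
violated soft preferences: 22, 23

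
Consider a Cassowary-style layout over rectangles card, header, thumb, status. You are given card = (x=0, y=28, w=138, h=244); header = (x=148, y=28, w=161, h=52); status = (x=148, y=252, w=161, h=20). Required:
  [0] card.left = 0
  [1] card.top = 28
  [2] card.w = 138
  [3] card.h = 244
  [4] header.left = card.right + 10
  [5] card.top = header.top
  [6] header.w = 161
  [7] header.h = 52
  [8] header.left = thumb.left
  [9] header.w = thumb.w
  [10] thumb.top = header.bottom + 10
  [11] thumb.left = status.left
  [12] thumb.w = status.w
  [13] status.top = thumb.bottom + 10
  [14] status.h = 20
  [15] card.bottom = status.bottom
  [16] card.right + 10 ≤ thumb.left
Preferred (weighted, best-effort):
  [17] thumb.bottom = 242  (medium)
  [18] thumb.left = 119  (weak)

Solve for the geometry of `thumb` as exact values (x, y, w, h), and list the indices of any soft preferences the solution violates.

1. thumb.x = 148  [header.left = thumb.left]
2. thumb.w = 161  [header.w = thumb.w]
3. thumb.y = 90  [thumb.top = header.bottom + 10]
4. thumb.h = 152  [status.top = thumb.bottom + 10]

thumb = (x=148, y=90, w=161, h=152)
violated soft preferences: 18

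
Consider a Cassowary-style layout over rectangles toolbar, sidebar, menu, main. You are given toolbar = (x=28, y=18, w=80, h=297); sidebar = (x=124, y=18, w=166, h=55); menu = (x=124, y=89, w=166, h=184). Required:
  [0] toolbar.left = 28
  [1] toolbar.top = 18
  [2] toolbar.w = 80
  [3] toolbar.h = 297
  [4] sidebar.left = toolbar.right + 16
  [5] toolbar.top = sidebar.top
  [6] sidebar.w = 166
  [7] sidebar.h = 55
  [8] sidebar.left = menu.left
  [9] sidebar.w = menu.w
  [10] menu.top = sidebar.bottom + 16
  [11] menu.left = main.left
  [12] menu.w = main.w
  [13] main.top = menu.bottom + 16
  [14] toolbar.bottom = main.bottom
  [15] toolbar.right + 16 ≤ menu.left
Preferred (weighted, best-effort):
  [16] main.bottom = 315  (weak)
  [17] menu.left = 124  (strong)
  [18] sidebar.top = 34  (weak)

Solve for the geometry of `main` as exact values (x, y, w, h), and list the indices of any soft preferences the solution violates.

main = (x=124, y=289, w=166, h=26)
violated soft preferences: 18

1. main.x = 124  [menu.left = main.left]
2. main.w = 166  [menu.w = main.w]
3. main.y = 289  [main.top = menu.bottom + 16]
4. main.h = 26  [toolbar.bottom = main.bottom]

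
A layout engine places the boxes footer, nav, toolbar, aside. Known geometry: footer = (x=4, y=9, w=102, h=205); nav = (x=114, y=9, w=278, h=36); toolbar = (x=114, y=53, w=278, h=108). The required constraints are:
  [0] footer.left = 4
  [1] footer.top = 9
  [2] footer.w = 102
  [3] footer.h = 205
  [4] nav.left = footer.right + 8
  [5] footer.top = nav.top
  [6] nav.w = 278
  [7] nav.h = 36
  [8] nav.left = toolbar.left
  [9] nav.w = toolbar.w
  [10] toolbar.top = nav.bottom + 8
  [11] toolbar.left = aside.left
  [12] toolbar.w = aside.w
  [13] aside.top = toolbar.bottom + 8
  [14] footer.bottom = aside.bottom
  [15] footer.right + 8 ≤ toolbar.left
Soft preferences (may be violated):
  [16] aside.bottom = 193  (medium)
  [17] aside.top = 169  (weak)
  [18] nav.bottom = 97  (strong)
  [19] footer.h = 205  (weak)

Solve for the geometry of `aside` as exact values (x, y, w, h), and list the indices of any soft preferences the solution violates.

aside = (x=114, y=169, w=278, h=45)
violated soft preferences: 16, 18

1. aside.x = 114  [toolbar.left = aside.left]
2. aside.w = 278  [toolbar.w = aside.w]
3. aside.y = 169  [aside.top = toolbar.bottom + 8]
4. aside.h = 45  [footer.bottom = aside.bottom]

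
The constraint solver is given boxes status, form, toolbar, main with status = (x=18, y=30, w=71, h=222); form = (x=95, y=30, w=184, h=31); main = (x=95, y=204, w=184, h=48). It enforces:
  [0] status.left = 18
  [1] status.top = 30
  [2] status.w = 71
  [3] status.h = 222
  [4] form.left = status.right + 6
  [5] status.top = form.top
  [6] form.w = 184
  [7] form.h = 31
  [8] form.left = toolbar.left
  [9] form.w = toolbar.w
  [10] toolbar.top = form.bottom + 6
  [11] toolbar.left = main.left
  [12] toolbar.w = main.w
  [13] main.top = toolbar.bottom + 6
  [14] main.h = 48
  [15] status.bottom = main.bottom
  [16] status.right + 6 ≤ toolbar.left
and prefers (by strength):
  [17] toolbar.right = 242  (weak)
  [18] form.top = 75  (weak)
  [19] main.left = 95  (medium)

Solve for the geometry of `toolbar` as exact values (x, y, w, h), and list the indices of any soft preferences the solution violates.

1. toolbar.x = 95  [form.left = toolbar.left]
2. toolbar.w = 184  [form.w = toolbar.w]
3. toolbar.y = 67  [toolbar.top = form.bottom + 6]
4. toolbar.h = 131  [main.top = toolbar.bottom + 6]

toolbar = (x=95, y=67, w=184, h=131)
violated soft preferences: 17, 18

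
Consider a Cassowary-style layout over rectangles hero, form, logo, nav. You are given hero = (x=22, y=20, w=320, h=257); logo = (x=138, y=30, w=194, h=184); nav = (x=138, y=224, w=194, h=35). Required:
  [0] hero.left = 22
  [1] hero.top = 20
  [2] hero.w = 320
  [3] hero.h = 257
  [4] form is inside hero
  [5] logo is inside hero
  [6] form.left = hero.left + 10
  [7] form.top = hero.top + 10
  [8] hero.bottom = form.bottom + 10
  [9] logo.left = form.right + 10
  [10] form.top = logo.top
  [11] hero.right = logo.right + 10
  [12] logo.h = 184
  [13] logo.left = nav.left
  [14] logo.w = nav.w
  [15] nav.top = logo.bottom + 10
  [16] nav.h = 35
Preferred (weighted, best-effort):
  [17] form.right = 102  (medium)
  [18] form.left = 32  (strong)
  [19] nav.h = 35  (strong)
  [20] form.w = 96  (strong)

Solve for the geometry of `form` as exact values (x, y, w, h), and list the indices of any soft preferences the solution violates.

1. form.x = 32  [form.left = hero.left + 10]
2. form.y = 30  [form.top = hero.top + 10]
3. form.h = 237  [hero.bottom = form.bottom + 10]
4. form.w = 96  [logo.left = form.right + 10]

form = (x=32, y=30, w=96, h=237)
violated soft preferences: 17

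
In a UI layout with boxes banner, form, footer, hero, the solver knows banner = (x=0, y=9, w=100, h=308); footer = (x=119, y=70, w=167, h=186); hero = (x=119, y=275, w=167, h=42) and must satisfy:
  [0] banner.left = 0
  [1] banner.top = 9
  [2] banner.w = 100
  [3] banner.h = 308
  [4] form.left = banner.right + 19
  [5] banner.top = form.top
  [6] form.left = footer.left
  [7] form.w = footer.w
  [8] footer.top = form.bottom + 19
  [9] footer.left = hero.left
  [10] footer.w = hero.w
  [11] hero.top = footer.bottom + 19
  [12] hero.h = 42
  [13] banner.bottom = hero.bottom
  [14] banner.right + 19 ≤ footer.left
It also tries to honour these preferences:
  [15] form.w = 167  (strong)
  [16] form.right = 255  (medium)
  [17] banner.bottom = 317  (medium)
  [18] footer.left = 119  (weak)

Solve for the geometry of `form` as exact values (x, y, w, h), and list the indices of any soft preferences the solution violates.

1. form.x = 119  [form.left = banner.right + 19]
2. form.y = 9  [banner.top = form.top]
3. form.w = 167  [form.w = footer.w]
4. form.h = 42  [footer.top = form.bottom + 19]

form = (x=119, y=9, w=167, h=42)
violated soft preferences: 16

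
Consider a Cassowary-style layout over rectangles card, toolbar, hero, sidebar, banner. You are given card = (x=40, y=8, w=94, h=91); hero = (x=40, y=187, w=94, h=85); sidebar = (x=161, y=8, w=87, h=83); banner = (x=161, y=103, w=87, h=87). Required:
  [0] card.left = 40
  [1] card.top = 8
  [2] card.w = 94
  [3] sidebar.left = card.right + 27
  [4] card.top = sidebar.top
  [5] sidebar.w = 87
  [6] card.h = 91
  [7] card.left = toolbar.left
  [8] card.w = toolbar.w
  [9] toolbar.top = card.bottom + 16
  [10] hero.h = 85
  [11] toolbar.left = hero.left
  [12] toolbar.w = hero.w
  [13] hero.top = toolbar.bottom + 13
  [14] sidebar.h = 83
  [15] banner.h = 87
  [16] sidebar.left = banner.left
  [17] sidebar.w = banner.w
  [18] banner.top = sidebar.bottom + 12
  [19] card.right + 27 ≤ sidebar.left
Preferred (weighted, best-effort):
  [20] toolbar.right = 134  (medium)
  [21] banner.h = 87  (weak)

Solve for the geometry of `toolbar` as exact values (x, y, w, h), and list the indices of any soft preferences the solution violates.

toolbar = (x=40, y=115, w=94, h=59)
violated soft preferences: none

1. toolbar.x = 40  [card.left = toolbar.left]
2. toolbar.w = 94  [card.w = toolbar.w]
3. toolbar.y = 115  [toolbar.top = card.bottom + 16]
4. toolbar.h = 59  [hero.top = toolbar.bottom + 13]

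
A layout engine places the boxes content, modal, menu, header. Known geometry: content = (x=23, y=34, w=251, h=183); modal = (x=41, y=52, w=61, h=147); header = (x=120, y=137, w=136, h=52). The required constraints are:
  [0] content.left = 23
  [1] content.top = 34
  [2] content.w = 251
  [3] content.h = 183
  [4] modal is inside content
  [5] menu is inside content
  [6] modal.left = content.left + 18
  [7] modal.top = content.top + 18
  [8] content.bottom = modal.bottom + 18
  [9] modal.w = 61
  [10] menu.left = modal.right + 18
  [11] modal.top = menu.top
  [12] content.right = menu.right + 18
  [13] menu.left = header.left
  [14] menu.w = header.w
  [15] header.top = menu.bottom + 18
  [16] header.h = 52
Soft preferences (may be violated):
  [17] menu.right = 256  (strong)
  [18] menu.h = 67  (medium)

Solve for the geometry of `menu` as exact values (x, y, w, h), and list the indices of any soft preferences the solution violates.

1. menu.x = 120  [menu.left = modal.right + 18]
2. menu.y = 52  [modal.top = menu.top]
3. menu.w = 136  [content.right = menu.right + 18]
4. menu.h = 67  [header.top = menu.bottom + 18]

menu = (x=120, y=52, w=136, h=67)
violated soft preferences: none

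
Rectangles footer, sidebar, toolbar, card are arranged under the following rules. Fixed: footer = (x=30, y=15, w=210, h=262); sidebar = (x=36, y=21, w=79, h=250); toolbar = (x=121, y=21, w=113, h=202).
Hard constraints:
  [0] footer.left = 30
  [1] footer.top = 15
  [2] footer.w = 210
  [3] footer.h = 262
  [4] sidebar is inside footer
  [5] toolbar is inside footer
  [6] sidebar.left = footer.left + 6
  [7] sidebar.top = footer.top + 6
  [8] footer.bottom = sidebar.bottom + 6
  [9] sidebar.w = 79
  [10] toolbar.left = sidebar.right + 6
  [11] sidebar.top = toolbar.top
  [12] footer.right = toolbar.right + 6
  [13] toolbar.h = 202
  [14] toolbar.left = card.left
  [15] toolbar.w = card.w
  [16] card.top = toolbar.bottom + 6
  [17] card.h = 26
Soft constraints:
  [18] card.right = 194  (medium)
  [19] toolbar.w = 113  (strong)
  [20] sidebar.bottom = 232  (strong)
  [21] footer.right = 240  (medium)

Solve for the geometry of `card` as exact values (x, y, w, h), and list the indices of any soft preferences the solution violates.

card = (x=121, y=229, w=113, h=26)
violated soft preferences: 18, 20

1. card.x = 121  [toolbar.left = card.left]
2. card.w = 113  [toolbar.w = card.w]
3. card.y = 229  [card.top = toolbar.bottom + 6]
4. card.h = 26  [card.h = 26]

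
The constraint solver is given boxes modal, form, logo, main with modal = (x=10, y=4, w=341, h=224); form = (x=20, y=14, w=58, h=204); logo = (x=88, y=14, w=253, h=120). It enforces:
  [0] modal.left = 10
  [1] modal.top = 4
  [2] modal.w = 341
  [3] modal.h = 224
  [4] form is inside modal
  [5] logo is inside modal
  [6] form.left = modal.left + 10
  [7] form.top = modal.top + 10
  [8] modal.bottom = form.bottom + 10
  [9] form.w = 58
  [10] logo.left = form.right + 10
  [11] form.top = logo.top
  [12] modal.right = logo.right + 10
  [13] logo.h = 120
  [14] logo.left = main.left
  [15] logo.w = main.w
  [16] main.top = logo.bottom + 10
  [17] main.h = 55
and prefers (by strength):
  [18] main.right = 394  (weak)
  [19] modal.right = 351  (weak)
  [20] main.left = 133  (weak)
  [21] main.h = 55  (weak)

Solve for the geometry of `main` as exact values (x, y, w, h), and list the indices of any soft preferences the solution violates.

main = (x=88, y=144, w=253, h=55)
violated soft preferences: 18, 20

1. main.x = 88  [logo.left = main.left]
2. main.w = 253  [logo.w = main.w]
3. main.y = 144  [main.top = logo.bottom + 10]
4. main.h = 55  [main.h = 55]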